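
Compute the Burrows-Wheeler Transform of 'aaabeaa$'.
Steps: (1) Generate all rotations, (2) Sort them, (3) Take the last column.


Rotations (sorted):
  0: $aaabeaa -> last char: a
  1: a$aaabea -> last char: a
  2: aa$aaabe -> last char: e
  3: aaabeaa$ -> last char: $
  4: aabeaa$a -> last char: a
  5: abeaa$aa -> last char: a
  6: beaa$aaa -> last char: a
  7: eaa$aaab -> last char: b


BWT = aae$aaab


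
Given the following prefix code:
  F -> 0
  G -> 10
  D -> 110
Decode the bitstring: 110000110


Decoding step by step:
Bits 110 -> D
Bits 0 -> F
Bits 0 -> F
Bits 0 -> F
Bits 110 -> D


Decoded message: DFFFD


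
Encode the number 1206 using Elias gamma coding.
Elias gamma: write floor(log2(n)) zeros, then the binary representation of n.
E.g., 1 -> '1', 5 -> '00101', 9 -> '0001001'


num_bits = floor(log2(1206)) + 1 = 11
leading_zeros = num_bits - 1 = 10
binary(1206) = 10010110110

Elias gamma(1206) = '0000000000' + '10010110110' = 000000000010010110110 (21 bits)


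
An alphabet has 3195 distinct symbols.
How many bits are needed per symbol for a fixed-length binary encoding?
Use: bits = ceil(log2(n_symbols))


log2(3195) = 11.6416
Bracket: 2^11 = 2048 < 3195 <= 2^12 = 4096
So ceil(log2(3195)) = 12

bits = ceil(log2(3195)) = ceil(11.6416) = 12 bits


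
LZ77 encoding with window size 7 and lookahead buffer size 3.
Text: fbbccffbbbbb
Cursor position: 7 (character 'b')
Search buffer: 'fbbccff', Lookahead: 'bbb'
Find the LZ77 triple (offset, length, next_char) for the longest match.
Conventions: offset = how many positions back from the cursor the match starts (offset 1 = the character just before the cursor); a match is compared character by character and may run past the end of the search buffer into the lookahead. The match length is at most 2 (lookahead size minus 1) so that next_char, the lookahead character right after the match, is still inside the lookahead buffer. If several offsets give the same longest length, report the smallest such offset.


Try each offset into the search buffer:
  offset=1 (pos 6, char 'f'): match length 0
  offset=2 (pos 5, char 'f'): match length 0
  offset=3 (pos 4, char 'c'): match length 0
  offset=4 (pos 3, char 'c'): match length 0
  offset=5 (pos 2, char 'b'): match length 1
  offset=6 (pos 1, char 'b'): match length 2
  offset=7 (pos 0, char 'f'): match length 0
Longest match has length 2 at offset 6.
next_char = character at position 7 + 2 = 9 -> 'b'

Best match: offset=6, length=2 (matching 'bb' starting at position 1)
LZ77 triple: (6, 2, 'b')


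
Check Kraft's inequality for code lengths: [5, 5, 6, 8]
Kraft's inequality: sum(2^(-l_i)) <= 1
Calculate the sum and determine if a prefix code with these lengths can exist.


Sum = 2^(-5) + 2^(-5) + 2^(-6) + 2^(-8)
    = 0.03125 + 0.03125 + 0.015625 + 0.00390625
    = 21/256 = 0.08203125
Since 0.08203125 <= 1, Kraft's inequality IS satisfied.
A prefix code with these lengths CAN exist.

Kraft sum = 0.08203125. Satisfied.


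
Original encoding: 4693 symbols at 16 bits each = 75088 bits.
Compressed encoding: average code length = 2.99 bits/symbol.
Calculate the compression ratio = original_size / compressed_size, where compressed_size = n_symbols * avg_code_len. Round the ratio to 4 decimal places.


original_size = n_symbols * orig_bits = 4693 * 16 = 75088 bits
compressed_size = n_symbols * avg_code_len = 4693 * 2.99 = 14032.07 bits
ratio = original_size / compressed_size = 75088 / 14032.07 = 5.3512

Compression ratio = 5.3512


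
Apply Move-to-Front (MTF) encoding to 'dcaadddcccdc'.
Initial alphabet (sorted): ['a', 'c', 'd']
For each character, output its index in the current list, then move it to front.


MTF encoding:
'd': index 2 in ['a', 'c', 'd'] -> ['d', 'a', 'c']
'c': index 2 in ['d', 'a', 'c'] -> ['c', 'd', 'a']
'a': index 2 in ['c', 'd', 'a'] -> ['a', 'c', 'd']
'a': index 0 in ['a', 'c', 'd'] -> ['a', 'c', 'd']
'd': index 2 in ['a', 'c', 'd'] -> ['d', 'a', 'c']
'd': index 0 in ['d', 'a', 'c'] -> ['d', 'a', 'c']
'd': index 0 in ['d', 'a', 'c'] -> ['d', 'a', 'c']
'c': index 2 in ['d', 'a', 'c'] -> ['c', 'd', 'a']
'c': index 0 in ['c', 'd', 'a'] -> ['c', 'd', 'a']
'c': index 0 in ['c', 'd', 'a'] -> ['c', 'd', 'a']
'd': index 1 in ['c', 'd', 'a'] -> ['d', 'c', 'a']
'c': index 1 in ['d', 'c', 'a'] -> ['c', 'd', 'a']


Output: [2, 2, 2, 0, 2, 0, 0, 2, 0, 0, 1, 1]


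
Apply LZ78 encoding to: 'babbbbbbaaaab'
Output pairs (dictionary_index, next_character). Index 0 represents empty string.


LZ78 encoding steps:
Dictionary: {0: ''}
Step 1: w='' (idx 0), next='b' -> output (0, 'b'), add 'b' as idx 1
Step 2: w='' (idx 0), next='a' -> output (0, 'a'), add 'a' as idx 2
Step 3: w='b' (idx 1), next='b' -> output (1, 'b'), add 'bb' as idx 3
Step 4: w='bb' (idx 3), next='b' -> output (3, 'b'), add 'bbb' as idx 4
Step 5: w='b' (idx 1), next='a' -> output (1, 'a'), add 'ba' as idx 5
Step 6: w='a' (idx 2), next='a' -> output (2, 'a'), add 'aa' as idx 6
Step 7: w='a' (idx 2), next='b' -> output (2, 'b'), add 'ab' as idx 7


Encoded: [(0, 'b'), (0, 'a'), (1, 'b'), (3, 'b'), (1, 'a'), (2, 'a'), (2, 'b')]


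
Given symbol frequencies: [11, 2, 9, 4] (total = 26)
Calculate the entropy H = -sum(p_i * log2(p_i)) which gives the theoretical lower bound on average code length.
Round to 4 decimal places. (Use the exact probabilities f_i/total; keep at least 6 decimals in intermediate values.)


Per-symbol terms -p_i * log2(p_i) with p_i = f_i/26:
  p = 11/26 = 0.423077: log2(p) = -1.241008, -p*log2(p) = 0.525042
  p = 2/26 = 0.076923: log2(p) = -3.700440, -p*log2(p) = 0.284649
  p = 9/26 = 0.346154: log2(p) = -1.530515, -p*log2(p) = 0.529794
  p = 4/26 = 0.153846: log2(p) = -2.700440, -p*log2(p) = 0.415452
H = 0.525042 + 0.284649 + 0.529794 + 0.415452 = 1.754937

H = 1.7549 bits/symbol


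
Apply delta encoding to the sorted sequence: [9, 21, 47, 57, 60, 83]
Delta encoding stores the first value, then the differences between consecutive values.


First value: 9
Deltas:
  21 - 9 = 12
  47 - 21 = 26
  57 - 47 = 10
  60 - 57 = 3
  83 - 60 = 23


Delta encoded: [9, 12, 26, 10, 3, 23]


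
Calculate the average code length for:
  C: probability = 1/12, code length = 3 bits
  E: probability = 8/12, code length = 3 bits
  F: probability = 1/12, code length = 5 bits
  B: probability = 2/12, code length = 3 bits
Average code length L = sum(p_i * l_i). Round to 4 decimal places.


Weighted contributions p_i * l_i:
  C: (1/12) * 3 = 3/12
  E: (8/12) * 3 = 24/12
  F: (1/12) * 5 = 5/12
  B: (2/12) * 3 = 6/12
Sum = (3 + 24 + 5 + 6)/12 = 38/12

L = 38/12 = 3.1667 bits/symbol


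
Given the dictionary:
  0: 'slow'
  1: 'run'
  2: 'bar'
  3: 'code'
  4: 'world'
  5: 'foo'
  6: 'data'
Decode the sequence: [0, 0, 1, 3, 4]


Look up each index in the dictionary:
  0 -> 'slow'
  0 -> 'slow'
  1 -> 'run'
  3 -> 'code'
  4 -> 'world'

Decoded: "slow slow run code world"


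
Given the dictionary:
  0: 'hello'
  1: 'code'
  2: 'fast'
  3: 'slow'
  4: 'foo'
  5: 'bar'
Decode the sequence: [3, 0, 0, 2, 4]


Look up each index in the dictionary:
  3 -> 'slow'
  0 -> 'hello'
  0 -> 'hello'
  2 -> 'fast'
  4 -> 'foo'

Decoded: "slow hello hello fast foo"


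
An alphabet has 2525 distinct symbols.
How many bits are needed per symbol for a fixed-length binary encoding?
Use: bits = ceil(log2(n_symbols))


log2(2525) = 11.3021
Bracket: 2^11 = 2048 < 2525 <= 2^12 = 4096
So ceil(log2(2525)) = 12

bits = ceil(log2(2525)) = ceil(11.3021) = 12 bits


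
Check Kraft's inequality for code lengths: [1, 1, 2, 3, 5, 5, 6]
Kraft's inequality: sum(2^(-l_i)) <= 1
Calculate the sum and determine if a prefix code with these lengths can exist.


Sum = 2^(-1) + 2^(-1) + 2^(-2) + 2^(-3) + 2^(-5) + 2^(-5) + 2^(-6)
    = 0.5 + 0.5 + 0.25 + 0.125 + 0.03125 + 0.03125 + 0.015625
    = 93/64 = 1.453125
Since 1.453125 > 1, Kraft's inequality is NOT satisfied.
A prefix code with these lengths CANNOT exist.

Kraft sum = 1.453125. Not satisfied.


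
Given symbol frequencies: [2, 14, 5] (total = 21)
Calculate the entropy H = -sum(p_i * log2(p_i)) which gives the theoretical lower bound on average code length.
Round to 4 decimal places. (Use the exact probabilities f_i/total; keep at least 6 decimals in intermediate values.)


Per-symbol terms -p_i * log2(p_i) with p_i = f_i/21:
  p = 2/21 = 0.095238: log2(p) = -3.392317, -p*log2(p) = 0.323078
  p = 14/21 = 0.666667: log2(p) = -0.584963, -p*log2(p) = 0.389975
  p = 5/21 = 0.238095: log2(p) = -2.070389, -p*log2(p) = 0.492950
H = 0.323078 + 0.389975 + 0.492950 = 1.206003

H = 1.206 bits/symbol


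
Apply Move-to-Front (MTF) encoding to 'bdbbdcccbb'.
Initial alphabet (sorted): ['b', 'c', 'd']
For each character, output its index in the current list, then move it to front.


MTF encoding:
'b': index 0 in ['b', 'c', 'd'] -> ['b', 'c', 'd']
'd': index 2 in ['b', 'c', 'd'] -> ['d', 'b', 'c']
'b': index 1 in ['d', 'b', 'c'] -> ['b', 'd', 'c']
'b': index 0 in ['b', 'd', 'c'] -> ['b', 'd', 'c']
'd': index 1 in ['b', 'd', 'c'] -> ['d', 'b', 'c']
'c': index 2 in ['d', 'b', 'c'] -> ['c', 'd', 'b']
'c': index 0 in ['c', 'd', 'b'] -> ['c', 'd', 'b']
'c': index 0 in ['c', 'd', 'b'] -> ['c', 'd', 'b']
'b': index 2 in ['c', 'd', 'b'] -> ['b', 'c', 'd']
'b': index 0 in ['b', 'c', 'd'] -> ['b', 'c', 'd']


Output: [0, 2, 1, 0, 1, 2, 0, 0, 2, 0]


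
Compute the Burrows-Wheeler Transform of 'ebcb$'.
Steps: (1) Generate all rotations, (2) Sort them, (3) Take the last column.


Rotations (sorted):
  0: $ebcb -> last char: b
  1: b$ebc -> last char: c
  2: bcb$e -> last char: e
  3: cb$eb -> last char: b
  4: ebcb$ -> last char: $


BWT = bceb$


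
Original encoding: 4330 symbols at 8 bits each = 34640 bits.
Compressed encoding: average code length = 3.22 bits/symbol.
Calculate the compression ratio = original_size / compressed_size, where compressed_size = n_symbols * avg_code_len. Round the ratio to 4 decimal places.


original_size = n_symbols * orig_bits = 4330 * 8 = 34640 bits
compressed_size = n_symbols * avg_code_len = 4330 * 3.22 = 13942.6 bits
ratio = original_size / compressed_size = 34640 / 13942.6 = 2.4845

Compression ratio = 2.4845


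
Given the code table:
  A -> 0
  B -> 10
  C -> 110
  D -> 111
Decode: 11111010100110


Decoding:
111 -> D
110 -> C
10 -> B
10 -> B
0 -> A
110 -> C


Result: DCBBAC


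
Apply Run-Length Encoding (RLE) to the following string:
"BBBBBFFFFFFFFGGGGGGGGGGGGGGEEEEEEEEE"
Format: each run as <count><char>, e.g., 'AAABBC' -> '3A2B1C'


Scanning runs left to right:
  i=0: run of 'B' x 5 -> '5B'
  i=5: run of 'F' x 8 -> '8F'
  i=13: run of 'G' x 14 -> '14G'
  i=27: run of 'E' x 9 -> '9E'

RLE = 5B8F14G9E


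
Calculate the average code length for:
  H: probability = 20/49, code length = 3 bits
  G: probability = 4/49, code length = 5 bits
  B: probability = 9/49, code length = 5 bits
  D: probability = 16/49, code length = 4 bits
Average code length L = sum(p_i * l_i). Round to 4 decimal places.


Weighted contributions p_i * l_i:
  H: (20/49) * 3 = 60/49
  G: (4/49) * 5 = 20/49
  B: (9/49) * 5 = 45/49
  D: (16/49) * 4 = 64/49
Sum = (60 + 20 + 45 + 64)/49 = 189/49

L = 189/49 = 3.8571 bits/symbol


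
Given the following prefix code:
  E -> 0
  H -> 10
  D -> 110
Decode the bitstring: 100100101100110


Decoding step by step:
Bits 10 -> H
Bits 0 -> E
Bits 10 -> H
Bits 0 -> E
Bits 10 -> H
Bits 110 -> D
Bits 0 -> E
Bits 110 -> D


Decoded message: HEHEHDED


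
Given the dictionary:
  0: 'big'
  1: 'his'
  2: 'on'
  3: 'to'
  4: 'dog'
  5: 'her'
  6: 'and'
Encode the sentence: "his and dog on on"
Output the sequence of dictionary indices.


Look up each word in the dictionary:
  'his' -> 1
  'and' -> 6
  'dog' -> 4
  'on' -> 2
  'on' -> 2

Encoded: [1, 6, 4, 2, 2]


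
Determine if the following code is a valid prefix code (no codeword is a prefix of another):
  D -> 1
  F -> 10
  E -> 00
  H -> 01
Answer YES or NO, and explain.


Checking each pair (does one codeword prefix another?):
  D='1' vs F='10': prefix -- VIOLATION

NO -- this is NOT a valid prefix code. D (1) is a prefix of F (10).


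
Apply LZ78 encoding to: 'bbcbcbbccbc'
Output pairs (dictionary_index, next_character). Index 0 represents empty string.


LZ78 encoding steps:
Dictionary: {0: ''}
Step 1: w='' (idx 0), next='b' -> output (0, 'b'), add 'b' as idx 1
Step 2: w='b' (idx 1), next='c' -> output (1, 'c'), add 'bc' as idx 2
Step 3: w='bc' (idx 2), next='b' -> output (2, 'b'), add 'bcb' as idx 3
Step 4: w='bc' (idx 2), next='c' -> output (2, 'c'), add 'bcc' as idx 4
Step 5: w='bc' (idx 2), end of input -> output (2, '')


Encoded: [(0, 'b'), (1, 'c'), (2, 'b'), (2, 'c'), (2, '')]


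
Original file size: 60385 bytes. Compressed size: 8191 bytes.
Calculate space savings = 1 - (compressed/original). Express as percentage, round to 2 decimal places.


ratio = compressed/original = 8191/60385 = 0.135646
savings = 1 - ratio = 1 - 0.135646 = 0.864354
as a percentage: 0.864354 * 100 = 86.44%

Space savings = 1 - 8191/60385 = 86.44%


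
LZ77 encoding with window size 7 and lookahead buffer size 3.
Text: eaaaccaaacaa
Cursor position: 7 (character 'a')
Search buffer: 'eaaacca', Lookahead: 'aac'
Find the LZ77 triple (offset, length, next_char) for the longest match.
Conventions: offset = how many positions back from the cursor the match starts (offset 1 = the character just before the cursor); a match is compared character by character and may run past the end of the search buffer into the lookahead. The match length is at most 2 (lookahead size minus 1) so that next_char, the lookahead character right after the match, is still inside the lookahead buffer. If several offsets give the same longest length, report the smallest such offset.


Try each offset into the search buffer:
  offset=1 (pos 6, char 'a'): match length 2
  offset=2 (pos 5, char 'c'): match length 0
  offset=3 (pos 4, char 'c'): match length 0
  offset=4 (pos 3, char 'a'): match length 1
  offset=5 (pos 2, char 'a'): match length 2
  offset=6 (pos 1, char 'a'): match length 2
  offset=7 (pos 0, char 'e'): match length 0
Longest match has length 2, found at offsets 1, 5, 6; take the smallest, offset 1.
next_char = character at position 7 + 2 = 9 -> 'c'

Best match: offset=1, length=2 (matching 'aa' starting at position 6)
LZ77 triple: (1, 2, 'c')


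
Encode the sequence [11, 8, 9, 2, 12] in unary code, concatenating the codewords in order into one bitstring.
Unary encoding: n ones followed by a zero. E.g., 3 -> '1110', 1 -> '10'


Encode each number as n ones followed by a terminating 0:
  11 -> 111111111110 (12 bits)
  8 -> 111111110 (9 bits)
  9 -> 1111111110 (10 bits)
  2 -> 110 (3 bits)
  12 -> 1111111111110 (13 bits)
Total length = 12 + 9 + 10 + 3 + 13 = 47 bits.

Unary([11, 8, 9, 2, 12]) = 11111111111011111111011111111101101111111111110 (47 bits)


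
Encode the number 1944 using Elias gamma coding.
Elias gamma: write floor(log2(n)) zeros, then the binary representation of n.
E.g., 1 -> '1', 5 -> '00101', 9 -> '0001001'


num_bits = floor(log2(1944)) + 1 = 11
leading_zeros = num_bits - 1 = 10
binary(1944) = 11110011000

Elias gamma(1944) = '0000000000' + '11110011000' = 000000000011110011000 (21 bits)


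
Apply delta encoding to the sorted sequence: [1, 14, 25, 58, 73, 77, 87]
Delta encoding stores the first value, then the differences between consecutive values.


First value: 1
Deltas:
  14 - 1 = 13
  25 - 14 = 11
  58 - 25 = 33
  73 - 58 = 15
  77 - 73 = 4
  87 - 77 = 10


Delta encoded: [1, 13, 11, 33, 15, 4, 10]


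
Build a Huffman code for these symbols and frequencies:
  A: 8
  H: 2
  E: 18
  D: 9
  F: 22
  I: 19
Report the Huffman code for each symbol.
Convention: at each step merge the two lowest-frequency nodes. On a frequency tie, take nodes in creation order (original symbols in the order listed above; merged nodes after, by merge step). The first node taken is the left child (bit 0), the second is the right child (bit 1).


Huffman tree construction:
Step 1: Merge H(2) + A(8) = 10
Step 2: Merge D(9) + (H+A)(10) = 19
Step 3: Merge E(18) + I(19) = 37
Step 4: Merge (D+(H+A))(19) + F(22) = 41
Step 5: Merge (E+I)(37) + ((D+(H+A))+F)(41) = 78
Read each symbol's code off the tree from the root (left child = 0, right child = 1).

Codes:
  A: 1011 (length 4)
  H: 1010 (length 4)
  E: 00 (length 2)
  D: 100 (length 3)
  F: 11 (length 2)
  I: 01 (length 2)
Average code length: 185/78 = 2.3718 bits/symbol


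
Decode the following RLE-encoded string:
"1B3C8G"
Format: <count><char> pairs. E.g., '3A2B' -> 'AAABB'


Expanding each <count><char> pair:
  1B -> 'B'
  3C -> 'CCC'
  8G -> 'GGGGGGGG'

Decoded = BCCCGGGGGGGG


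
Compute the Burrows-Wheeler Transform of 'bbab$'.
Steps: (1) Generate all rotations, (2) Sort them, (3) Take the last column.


Rotations (sorted):
  0: $bbab -> last char: b
  1: ab$bb -> last char: b
  2: b$bba -> last char: a
  3: bab$b -> last char: b
  4: bbab$ -> last char: $


BWT = bbab$


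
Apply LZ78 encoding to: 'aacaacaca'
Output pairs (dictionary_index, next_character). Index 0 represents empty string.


LZ78 encoding steps:
Dictionary: {0: ''}
Step 1: w='' (idx 0), next='a' -> output (0, 'a'), add 'a' as idx 1
Step 2: w='a' (idx 1), next='c' -> output (1, 'c'), add 'ac' as idx 2
Step 3: w='a' (idx 1), next='a' -> output (1, 'a'), add 'aa' as idx 3
Step 4: w='' (idx 0), next='c' -> output (0, 'c'), add 'c' as idx 4
Step 5: w='ac' (idx 2), next='a' -> output (2, 'a'), add 'aca' as idx 5


Encoded: [(0, 'a'), (1, 'c'), (1, 'a'), (0, 'c'), (2, 'a')]


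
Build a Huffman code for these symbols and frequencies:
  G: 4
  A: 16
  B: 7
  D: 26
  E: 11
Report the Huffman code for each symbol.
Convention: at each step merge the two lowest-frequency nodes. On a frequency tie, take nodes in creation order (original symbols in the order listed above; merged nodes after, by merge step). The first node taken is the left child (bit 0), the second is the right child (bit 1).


Huffman tree construction:
Step 1: Merge G(4) + B(7) = 11
Step 2: Merge E(11) + (G+B)(11) = 22
Step 3: Merge A(16) + (E+(G+B))(22) = 38
Step 4: Merge D(26) + (A+(E+(G+B)))(38) = 64
Read each symbol's code off the tree from the root (left child = 0, right child = 1).

Codes:
  G: 1110 (length 4)
  A: 10 (length 2)
  B: 1111 (length 4)
  D: 0 (length 1)
  E: 110 (length 3)
Average code length: 135/64 = 2.1094 bits/symbol


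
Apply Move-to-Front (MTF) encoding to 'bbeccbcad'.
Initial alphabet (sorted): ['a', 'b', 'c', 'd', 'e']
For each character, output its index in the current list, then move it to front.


MTF encoding:
'b': index 1 in ['a', 'b', 'c', 'd', 'e'] -> ['b', 'a', 'c', 'd', 'e']
'b': index 0 in ['b', 'a', 'c', 'd', 'e'] -> ['b', 'a', 'c', 'd', 'e']
'e': index 4 in ['b', 'a', 'c', 'd', 'e'] -> ['e', 'b', 'a', 'c', 'd']
'c': index 3 in ['e', 'b', 'a', 'c', 'd'] -> ['c', 'e', 'b', 'a', 'd']
'c': index 0 in ['c', 'e', 'b', 'a', 'd'] -> ['c', 'e', 'b', 'a', 'd']
'b': index 2 in ['c', 'e', 'b', 'a', 'd'] -> ['b', 'c', 'e', 'a', 'd']
'c': index 1 in ['b', 'c', 'e', 'a', 'd'] -> ['c', 'b', 'e', 'a', 'd']
'a': index 3 in ['c', 'b', 'e', 'a', 'd'] -> ['a', 'c', 'b', 'e', 'd']
'd': index 4 in ['a', 'c', 'b', 'e', 'd'] -> ['d', 'a', 'c', 'b', 'e']


Output: [1, 0, 4, 3, 0, 2, 1, 3, 4]


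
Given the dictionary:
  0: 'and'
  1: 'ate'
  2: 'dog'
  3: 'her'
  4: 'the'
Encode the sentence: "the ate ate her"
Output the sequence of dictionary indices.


Look up each word in the dictionary:
  'the' -> 4
  'ate' -> 1
  'ate' -> 1
  'her' -> 3

Encoded: [4, 1, 1, 3]


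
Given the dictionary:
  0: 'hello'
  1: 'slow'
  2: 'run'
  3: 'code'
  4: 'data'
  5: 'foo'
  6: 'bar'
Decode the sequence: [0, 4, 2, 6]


Look up each index in the dictionary:
  0 -> 'hello'
  4 -> 'data'
  2 -> 'run'
  6 -> 'bar'

Decoded: "hello data run bar"


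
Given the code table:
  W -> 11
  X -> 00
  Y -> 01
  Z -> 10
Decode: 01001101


Decoding:
01 -> Y
00 -> X
11 -> W
01 -> Y


Result: YXWY


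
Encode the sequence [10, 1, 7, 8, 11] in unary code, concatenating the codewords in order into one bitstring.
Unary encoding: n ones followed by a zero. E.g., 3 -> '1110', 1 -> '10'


Encode each number as n ones followed by a terminating 0:
  10 -> 11111111110 (11 bits)
  1 -> 10 (2 bits)
  7 -> 11111110 (8 bits)
  8 -> 111111110 (9 bits)
  11 -> 111111111110 (12 bits)
Total length = 11 + 2 + 8 + 9 + 12 = 42 bits.

Unary([10, 1, 7, 8, 11]) = 111111111101011111110111111110111111111110 (42 bits)


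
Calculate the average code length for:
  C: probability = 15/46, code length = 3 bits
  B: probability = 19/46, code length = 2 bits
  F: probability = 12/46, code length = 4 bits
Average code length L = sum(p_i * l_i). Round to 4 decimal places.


Weighted contributions p_i * l_i:
  C: (15/46) * 3 = 45/46
  B: (19/46) * 2 = 38/46
  F: (12/46) * 4 = 48/46
Sum = (45 + 38 + 48)/46 = 131/46

L = 131/46 = 2.8478 bits/symbol


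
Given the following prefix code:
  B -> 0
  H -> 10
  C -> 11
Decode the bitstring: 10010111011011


Decoding step by step:
Bits 10 -> H
Bits 0 -> B
Bits 10 -> H
Bits 11 -> C
Bits 10 -> H
Bits 11 -> C
Bits 0 -> B
Bits 11 -> C


Decoded message: HBHCHCBC


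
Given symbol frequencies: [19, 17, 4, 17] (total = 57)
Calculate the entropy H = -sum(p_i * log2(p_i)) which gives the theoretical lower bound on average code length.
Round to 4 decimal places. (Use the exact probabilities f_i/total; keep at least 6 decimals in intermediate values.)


Per-symbol terms -p_i * log2(p_i) with p_i = f_i/57:
  p = 19/57 = 0.333333: log2(p) = -1.584963, -p*log2(p) = 0.528321
  p = 17/57 = 0.298246: log2(p) = -1.745427, -p*log2(p) = 0.520566
  p = 4/57 = 0.070175: log2(p) = -3.832890, -p*log2(p) = 0.268975
  p = 17/57 = 0.298246: log2(p) = -1.745427, -p*log2(p) = 0.520566
H = 0.528321 + 0.520566 + 0.268975 + 0.520566 = 1.838428

H = 1.8384 bits/symbol


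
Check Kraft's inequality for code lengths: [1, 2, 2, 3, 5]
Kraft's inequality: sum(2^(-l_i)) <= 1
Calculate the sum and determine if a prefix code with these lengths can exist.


Sum = 2^(-1) + 2^(-2) + 2^(-2) + 2^(-3) + 2^(-5)
    = 0.5 + 0.25 + 0.25 + 0.125 + 0.03125
    = 37/32 = 1.15625
Since 1.15625 > 1, Kraft's inequality is NOT satisfied.
A prefix code with these lengths CANNOT exist.

Kraft sum = 1.15625. Not satisfied.


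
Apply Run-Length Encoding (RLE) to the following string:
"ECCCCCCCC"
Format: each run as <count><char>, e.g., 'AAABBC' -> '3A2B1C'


Scanning runs left to right:
  i=0: run of 'E' x 1 -> '1E'
  i=1: run of 'C' x 8 -> '8C'

RLE = 1E8C


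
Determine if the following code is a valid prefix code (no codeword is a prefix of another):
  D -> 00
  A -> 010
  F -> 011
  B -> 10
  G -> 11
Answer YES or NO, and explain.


Checking each pair (does one codeword prefix another?):
  D='00' vs A='010': no prefix
  D='00' vs F='011': no prefix
  D='00' vs B='10': no prefix
  D='00' vs G='11': no prefix
  A='010' vs D='00': no prefix
  A='010' vs F='011': no prefix
  A='010' vs B='10': no prefix
  A='010' vs G='11': no prefix
  F='011' vs D='00': no prefix
  F='011' vs A='010': no prefix
  F='011' vs B='10': no prefix
  F='011' vs G='11': no prefix
  B='10' vs D='00': no prefix
  B='10' vs A='010': no prefix
  B='10' vs F='011': no prefix
  B='10' vs G='11': no prefix
  G='11' vs D='00': no prefix
  G='11' vs A='010': no prefix
  G='11' vs F='011': no prefix
  G='11' vs B='10': no prefix
No violation found over all pairs.

YES -- this is a valid prefix code. No codeword is a prefix of any other codeword.


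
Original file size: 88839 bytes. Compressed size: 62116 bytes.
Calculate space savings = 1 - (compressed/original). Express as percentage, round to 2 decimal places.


ratio = compressed/original = 62116/88839 = 0.699197
savings = 1 - ratio = 1 - 0.699197 = 0.300803
as a percentage: 0.300803 * 100 = 30.08%

Space savings = 1 - 62116/88839 = 30.08%


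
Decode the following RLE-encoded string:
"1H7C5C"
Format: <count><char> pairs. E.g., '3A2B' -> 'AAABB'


Expanding each <count><char> pair:
  1H -> 'H'
  7C -> 'CCCCCCC'
  5C -> 'CCCCC'

Decoded = HCCCCCCCCCCCC


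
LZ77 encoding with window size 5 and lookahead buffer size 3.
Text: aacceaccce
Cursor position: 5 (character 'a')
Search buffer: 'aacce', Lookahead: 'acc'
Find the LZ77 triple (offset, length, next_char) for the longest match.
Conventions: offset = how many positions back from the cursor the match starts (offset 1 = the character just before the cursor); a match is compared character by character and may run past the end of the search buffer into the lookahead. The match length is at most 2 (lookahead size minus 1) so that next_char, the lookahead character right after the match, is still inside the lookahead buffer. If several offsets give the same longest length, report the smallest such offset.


Try each offset into the search buffer:
  offset=1 (pos 4, char 'e'): match length 0
  offset=2 (pos 3, char 'c'): match length 0
  offset=3 (pos 2, char 'c'): match length 0
  offset=4 (pos 1, char 'a'): match length 2
  offset=5 (pos 0, char 'a'): match length 1
Longest match has length 2 at offset 4.
next_char = character at position 5 + 2 = 7 -> 'c'

Best match: offset=4, length=2 (matching 'ac' starting at position 1)
LZ77 triple: (4, 2, 'c')


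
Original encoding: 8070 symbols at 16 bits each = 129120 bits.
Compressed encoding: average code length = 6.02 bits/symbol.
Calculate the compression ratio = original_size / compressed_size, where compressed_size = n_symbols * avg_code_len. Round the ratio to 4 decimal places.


original_size = n_symbols * orig_bits = 8070 * 16 = 129120 bits
compressed_size = n_symbols * avg_code_len = 8070 * 6.02 = 48581.4 bits
ratio = original_size / compressed_size = 129120 / 48581.4 = 2.6578

Compression ratio = 2.6578


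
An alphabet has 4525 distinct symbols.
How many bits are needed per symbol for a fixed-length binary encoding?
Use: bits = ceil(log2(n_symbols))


log2(4525) = 12.1437
Bracket: 2^12 = 4096 < 4525 <= 2^13 = 8192
So ceil(log2(4525)) = 13

bits = ceil(log2(4525)) = ceil(12.1437) = 13 bits


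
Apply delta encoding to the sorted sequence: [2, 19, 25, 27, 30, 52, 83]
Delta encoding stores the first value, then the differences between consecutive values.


First value: 2
Deltas:
  19 - 2 = 17
  25 - 19 = 6
  27 - 25 = 2
  30 - 27 = 3
  52 - 30 = 22
  83 - 52 = 31


Delta encoded: [2, 17, 6, 2, 3, 22, 31]


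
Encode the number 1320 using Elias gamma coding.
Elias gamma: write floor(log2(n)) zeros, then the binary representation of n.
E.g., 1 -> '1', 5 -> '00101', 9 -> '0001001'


num_bits = floor(log2(1320)) + 1 = 11
leading_zeros = num_bits - 1 = 10
binary(1320) = 10100101000

Elias gamma(1320) = '0000000000' + '10100101000' = 000000000010100101000 (21 bits)


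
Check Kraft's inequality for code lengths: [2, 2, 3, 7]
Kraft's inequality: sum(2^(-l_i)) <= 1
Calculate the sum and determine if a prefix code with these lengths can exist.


Sum = 2^(-2) + 2^(-2) + 2^(-3) + 2^(-7)
    = 0.25 + 0.25 + 0.125 + 0.0078125
    = 81/128 = 0.6328125
Since 0.6328125 <= 1, Kraft's inequality IS satisfied.
A prefix code with these lengths CAN exist.

Kraft sum = 0.6328125. Satisfied.


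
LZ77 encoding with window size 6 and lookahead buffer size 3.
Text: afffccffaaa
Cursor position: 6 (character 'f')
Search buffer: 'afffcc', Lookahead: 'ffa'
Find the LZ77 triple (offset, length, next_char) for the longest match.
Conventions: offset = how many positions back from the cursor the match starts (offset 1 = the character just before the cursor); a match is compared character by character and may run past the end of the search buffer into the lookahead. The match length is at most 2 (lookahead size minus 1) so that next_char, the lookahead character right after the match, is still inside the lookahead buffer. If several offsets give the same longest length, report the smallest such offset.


Try each offset into the search buffer:
  offset=1 (pos 5, char 'c'): match length 0
  offset=2 (pos 4, char 'c'): match length 0
  offset=3 (pos 3, char 'f'): match length 1
  offset=4 (pos 2, char 'f'): match length 2
  offset=5 (pos 1, char 'f'): match length 2
  offset=6 (pos 0, char 'a'): match length 0
Longest match has length 2, found at offsets 4, 5; take the smallest, offset 4.
next_char = character at position 6 + 2 = 8 -> 'a'

Best match: offset=4, length=2 (matching 'ff' starting at position 2)
LZ77 triple: (4, 2, 'a')


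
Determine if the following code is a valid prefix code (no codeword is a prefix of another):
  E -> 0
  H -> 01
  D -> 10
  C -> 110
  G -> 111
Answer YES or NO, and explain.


Checking each pair (does one codeword prefix another?):
  E='0' vs H='01': prefix -- VIOLATION

NO -- this is NOT a valid prefix code. E (0) is a prefix of H (01).


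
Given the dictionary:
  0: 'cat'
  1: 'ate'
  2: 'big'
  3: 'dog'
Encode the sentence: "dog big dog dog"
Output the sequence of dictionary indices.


Look up each word in the dictionary:
  'dog' -> 3
  'big' -> 2
  'dog' -> 3
  'dog' -> 3

Encoded: [3, 2, 3, 3]


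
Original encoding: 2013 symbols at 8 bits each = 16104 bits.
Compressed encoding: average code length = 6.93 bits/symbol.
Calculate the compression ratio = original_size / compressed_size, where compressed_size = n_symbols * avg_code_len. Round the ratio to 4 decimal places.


original_size = n_symbols * orig_bits = 2013 * 8 = 16104 bits
compressed_size = n_symbols * avg_code_len = 2013 * 6.93 = 13950.09 bits
ratio = original_size / compressed_size = 16104 / 13950.09 = 1.1544

Compression ratio = 1.1544


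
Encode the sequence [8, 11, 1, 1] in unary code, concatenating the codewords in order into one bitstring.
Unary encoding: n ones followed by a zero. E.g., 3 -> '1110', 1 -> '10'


Encode each number as n ones followed by a terminating 0:
  8 -> 111111110 (9 bits)
  11 -> 111111111110 (12 bits)
  1 -> 10 (2 bits)
  1 -> 10 (2 bits)
Total length = 9 + 12 + 2 + 2 = 25 bits.

Unary([8, 11, 1, 1]) = 1111111101111111111101010 (25 bits)


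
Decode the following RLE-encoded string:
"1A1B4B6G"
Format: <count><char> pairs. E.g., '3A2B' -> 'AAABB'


Expanding each <count><char> pair:
  1A -> 'A'
  1B -> 'B'
  4B -> 'BBBB'
  6G -> 'GGGGGG'

Decoded = ABBBBBGGGGGG


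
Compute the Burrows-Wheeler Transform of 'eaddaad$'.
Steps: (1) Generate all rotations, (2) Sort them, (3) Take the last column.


Rotations (sorted):
  0: $eaddaad -> last char: d
  1: aad$eadd -> last char: d
  2: ad$eadda -> last char: a
  3: addaad$e -> last char: e
  4: d$eaddaa -> last char: a
  5: daad$ead -> last char: d
  6: ddaad$ea -> last char: a
  7: eaddaad$ -> last char: $


BWT = ddaeada$


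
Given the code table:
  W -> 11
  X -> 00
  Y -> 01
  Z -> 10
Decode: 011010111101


Decoding:
01 -> Y
10 -> Z
10 -> Z
11 -> W
11 -> W
01 -> Y


Result: YZZWWY


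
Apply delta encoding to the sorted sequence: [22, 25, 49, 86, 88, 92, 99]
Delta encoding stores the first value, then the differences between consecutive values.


First value: 22
Deltas:
  25 - 22 = 3
  49 - 25 = 24
  86 - 49 = 37
  88 - 86 = 2
  92 - 88 = 4
  99 - 92 = 7


Delta encoded: [22, 3, 24, 37, 2, 4, 7]


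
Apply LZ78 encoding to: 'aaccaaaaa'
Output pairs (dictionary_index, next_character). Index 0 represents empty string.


LZ78 encoding steps:
Dictionary: {0: ''}
Step 1: w='' (idx 0), next='a' -> output (0, 'a'), add 'a' as idx 1
Step 2: w='a' (idx 1), next='c' -> output (1, 'c'), add 'ac' as idx 2
Step 3: w='' (idx 0), next='c' -> output (0, 'c'), add 'c' as idx 3
Step 4: w='a' (idx 1), next='a' -> output (1, 'a'), add 'aa' as idx 4
Step 5: w='aa' (idx 4), next='a' -> output (4, 'a'), add 'aaa' as idx 5


Encoded: [(0, 'a'), (1, 'c'), (0, 'c'), (1, 'a'), (4, 'a')]


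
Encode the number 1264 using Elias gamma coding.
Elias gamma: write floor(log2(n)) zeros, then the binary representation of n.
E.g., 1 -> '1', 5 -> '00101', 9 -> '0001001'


num_bits = floor(log2(1264)) + 1 = 11
leading_zeros = num_bits - 1 = 10
binary(1264) = 10011110000

Elias gamma(1264) = '0000000000' + '10011110000' = 000000000010011110000 (21 bits)


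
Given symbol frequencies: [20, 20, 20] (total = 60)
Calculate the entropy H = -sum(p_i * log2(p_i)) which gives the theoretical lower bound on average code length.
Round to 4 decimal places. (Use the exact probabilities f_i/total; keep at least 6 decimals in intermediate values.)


Per-symbol terms -p_i * log2(p_i) with p_i = f_i/60:
  p = 20/60 = 0.333333: log2(p) = -1.584963, -p*log2(p) = 0.528321
  p = 20/60 = 0.333333: log2(p) = -1.584963, -p*log2(p) = 0.528321
  p = 20/60 = 0.333333: log2(p) = -1.584963, -p*log2(p) = 0.528321
H = 0.528321 + 0.528321 + 0.528321 = 1.584963

H = 1.585 bits/symbol


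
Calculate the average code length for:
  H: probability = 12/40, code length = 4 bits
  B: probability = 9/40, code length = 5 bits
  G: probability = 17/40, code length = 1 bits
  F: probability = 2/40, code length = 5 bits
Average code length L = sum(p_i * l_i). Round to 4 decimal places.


Weighted contributions p_i * l_i:
  H: (12/40) * 4 = 48/40
  B: (9/40) * 5 = 45/40
  G: (17/40) * 1 = 17/40
  F: (2/40) * 5 = 10/40
Sum = (48 + 45 + 17 + 10)/40 = 120/40

L = 120/40 = 3.0000 bits/symbol


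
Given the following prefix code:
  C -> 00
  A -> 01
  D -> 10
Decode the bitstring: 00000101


Decoding step by step:
Bits 00 -> C
Bits 00 -> C
Bits 01 -> A
Bits 01 -> A


Decoded message: CCAA


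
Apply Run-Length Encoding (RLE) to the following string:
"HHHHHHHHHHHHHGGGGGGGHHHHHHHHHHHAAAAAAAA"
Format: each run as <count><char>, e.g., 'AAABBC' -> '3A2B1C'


Scanning runs left to right:
  i=0: run of 'H' x 13 -> '13H'
  i=13: run of 'G' x 7 -> '7G'
  i=20: run of 'H' x 11 -> '11H'
  i=31: run of 'A' x 8 -> '8A'

RLE = 13H7G11H8A


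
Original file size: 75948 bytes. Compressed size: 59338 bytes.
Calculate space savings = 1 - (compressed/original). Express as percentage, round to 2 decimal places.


ratio = compressed/original = 59338/75948 = 0.781298
savings = 1 - ratio = 1 - 0.781298 = 0.218702
as a percentage: 0.218702 * 100 = 21.87%

Space savings = 1 - 59338/75948 = 21.87%


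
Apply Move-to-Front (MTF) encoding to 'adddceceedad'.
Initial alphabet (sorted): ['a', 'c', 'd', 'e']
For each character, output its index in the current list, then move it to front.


MTF encoding:
'a': index 0 in ['a', 'c', 'd', 'e'] -> ['a', 'c', 'd', 'e']
'd': index 2 in ['a', 'c', 'd', 'e'] -> ['d', 'a', 'c', 'e']
'd': index 0 in ['d', 'a', 'c', 'e'] -> ['d', 'a', 'c', 'e']
'd': index 0 in ['d', 'a', 'c', 'e'] -> ['d', 'a', 'c', 'e']
'c': index 2 in ['d', 'a', 'c', 'e'] -> ['c', 'd', 'a', 'e']
'e': index 3 in ['c', 'd', 'a', 'e'] -> ['e', 'c', 'd', 'a']
'c': index 1 in ['e', 'c', 'd', 'a'] -> ['c', 'e', 'd', 'a']
'e': index 1 in ['c', 'e', 'd', 'a'] -> ['e', 'c', 'd', 'a']
'e': index 0 in ['e', 'c', 'd', 'a'] -> ['e', 'c', 'd', 'a']
'd': index 2 in ['e', 'c', 'd', 'a'] -> ['d', 'e', 'c', 'a']
'a': index 3 in ['d', 'e', 'c', 'a'] -> ['a', 'd', 'e', 'c']
'd': index 1 in ['a', 'd', 'e', 'c'] -> ['d', 'a', 'e', 'c']


Output: [0, 2, 0, 0, 2, 3, 1, 1, 0, 2, 3, 1]


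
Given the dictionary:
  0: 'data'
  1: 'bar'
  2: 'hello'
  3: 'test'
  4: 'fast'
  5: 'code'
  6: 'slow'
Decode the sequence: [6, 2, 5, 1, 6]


Look up each index in the dictionary:
  6 -> 'slow'
  2 -> 'hello'
  5 -> 'code'
  1 -> 'bar'
  6 -> 'slow'

Decoded: "slow hello code bar slow"


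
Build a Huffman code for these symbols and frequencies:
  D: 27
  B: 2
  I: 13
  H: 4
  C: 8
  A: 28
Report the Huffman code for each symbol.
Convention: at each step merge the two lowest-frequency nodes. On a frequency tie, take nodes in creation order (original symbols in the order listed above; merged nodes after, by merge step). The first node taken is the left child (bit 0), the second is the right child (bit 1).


Huffman tree construction:
Step 1: Merge B(2) + H(4) = 6
Step 2: Merge (B+H)(6) + C(8) = 14
Step 3: Merge I(13) + ((B+H)+C)(14) = 27
Step 4: Merge D(27) + (I+((B+H)+C))(27) = 54
Step 5: Merge A(28) + (D+(I+((B+H)+C)))(54) = 82
Read each symbol's code off the tree from the root (left child = 0, right child = 1).

Codes:
  D: 10 (length 2)
  B: 11100 (length 5)
  I: 110 (length 3)
  H: 11101 (length 5)
  C: 1111 (length 4)
  A: 0 (length 1)
Average code length: 183/82 = 2.2317 bits/symbol


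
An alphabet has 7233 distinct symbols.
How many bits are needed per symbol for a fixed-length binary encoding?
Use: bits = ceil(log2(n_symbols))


log2(7233) = 12.8204
Bracket: 2^12 = 4096 < 7233 <= 2^13 = 8192
So ceil(log2(7233)) = 13

bits = ceil(log2(7233)) = ceil(12.8204) = 13 bits


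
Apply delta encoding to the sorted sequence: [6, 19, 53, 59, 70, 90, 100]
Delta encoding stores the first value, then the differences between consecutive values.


First value: 6
Deltas:
  19 - 6 = 13
  53 - 19 = 34
  59 - 53 = 6
  70 - 59 = 11
  90 - 70 = 20
  100 - 90 = 10


Delta encoded: [6, 13, 34, 6, 11, 20, 10]


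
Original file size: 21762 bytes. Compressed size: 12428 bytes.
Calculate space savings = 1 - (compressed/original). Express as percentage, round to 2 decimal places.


ratio = compressed/original = 12428/21762 = 0.571087
savings = 1 - ratio = 1 - 0.571087 = 0.428913
as a percentage: 0.428913 * 100 = 42.89%

Space savings = 1 - 12428/21762 = 42.89%


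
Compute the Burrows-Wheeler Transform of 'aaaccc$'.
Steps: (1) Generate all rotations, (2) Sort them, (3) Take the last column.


Rotations (sorted):
  0: $aaaccc -> last char: c
  1: aaaccc$ -> last char: $
  2: aaccc$a -> last char: a
  3: accc$aa -> last char: a
  4: c$aaacc -> last char: c
  5: cc$aaac -> last char: c
  6: ccc$aaa -> last char: a


BWT = c$aacca


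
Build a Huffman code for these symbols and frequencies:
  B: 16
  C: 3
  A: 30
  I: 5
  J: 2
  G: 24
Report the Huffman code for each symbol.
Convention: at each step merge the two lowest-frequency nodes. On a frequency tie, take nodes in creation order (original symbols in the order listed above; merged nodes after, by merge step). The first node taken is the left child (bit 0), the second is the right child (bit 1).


Huffman tree construction:
Step 1: Merge J(2) + C(3) = 5
Step 2: Merge I(5) + (J+C)(5) = 10
Step 3: Merge (I+(J+C))(10) + B(16) = 26
Step 4: Merge G(24) + ((I+(J+C))+B)(26) = 50
Step 5: Merge A(30) + (G+((I+(J+C))+B))(50) = 80
Read each symbol's code off the tree from the root (left child = 0, right child = 1).

Codes:
  B: 111 (length 3)
  C: 11011 (length 5)
  A: 0 (length 1)
  I: 1100 (length 4)
  J: 11010 (length 5)
  G: 10 (length 2)
Average code length: 171/80 = 2.1375 bits/symbol


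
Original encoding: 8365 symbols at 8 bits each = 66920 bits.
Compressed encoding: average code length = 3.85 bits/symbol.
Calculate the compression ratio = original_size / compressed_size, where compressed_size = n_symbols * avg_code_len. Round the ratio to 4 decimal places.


original_size = n_symbols * orig_bits = 8365 * 8 = 66920 bits
compressed_size = n_symbols * avg_code_len = 8365 * 3.85 = 32205.25 bits
ratio = original_size / compressed_size = 66920 / 32205.25 = 2.0779

Compression ratio = 2.0779


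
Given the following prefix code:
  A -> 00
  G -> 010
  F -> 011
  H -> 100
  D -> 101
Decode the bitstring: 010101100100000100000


Decoding step by step:
Bits 010 -> G
Bits 101 -> D
Bits 100 -> H
Bits 100 -> H
Bits 00 -> A
Bits 010 -> G
Bits 00 -> A
Bits 00 -> A


Decoded message: GDHHAGAA


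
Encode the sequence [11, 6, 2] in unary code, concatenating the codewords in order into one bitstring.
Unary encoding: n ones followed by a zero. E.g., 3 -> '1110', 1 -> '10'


Encode each number as n ones followed by a terminating 0:
  11 -> 111111111110 (12 bits)
  6 -> 1111110 (7 bits)
  2 -> 110 (3 bits)
Total length = 12 + 7 + 3 = 22 bits.

Unary([11, 6, 2]) = 1111111111101111110110 (22 bits)


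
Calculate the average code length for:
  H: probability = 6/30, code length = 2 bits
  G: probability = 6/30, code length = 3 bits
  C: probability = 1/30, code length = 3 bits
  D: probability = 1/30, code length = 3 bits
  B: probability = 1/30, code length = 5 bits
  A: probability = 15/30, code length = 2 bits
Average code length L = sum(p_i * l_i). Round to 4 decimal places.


Weighted contributions p_i * l_i:
  H: (6/30) * 2 = 12/30
  G: (6/30) * 3 = 18/30
  C: (1/30) * 3 = 3/30
  D: (1/30) * 3 = 3/30
  B: (1/30) * 5 = 5/30
  A: (15/30) * 2 = 30/30
Sum = (12 + 18 + 3 + 3 + 5 + 30)/30 = 71/30

L = 71/30 = 2.3667 bits/symbol
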